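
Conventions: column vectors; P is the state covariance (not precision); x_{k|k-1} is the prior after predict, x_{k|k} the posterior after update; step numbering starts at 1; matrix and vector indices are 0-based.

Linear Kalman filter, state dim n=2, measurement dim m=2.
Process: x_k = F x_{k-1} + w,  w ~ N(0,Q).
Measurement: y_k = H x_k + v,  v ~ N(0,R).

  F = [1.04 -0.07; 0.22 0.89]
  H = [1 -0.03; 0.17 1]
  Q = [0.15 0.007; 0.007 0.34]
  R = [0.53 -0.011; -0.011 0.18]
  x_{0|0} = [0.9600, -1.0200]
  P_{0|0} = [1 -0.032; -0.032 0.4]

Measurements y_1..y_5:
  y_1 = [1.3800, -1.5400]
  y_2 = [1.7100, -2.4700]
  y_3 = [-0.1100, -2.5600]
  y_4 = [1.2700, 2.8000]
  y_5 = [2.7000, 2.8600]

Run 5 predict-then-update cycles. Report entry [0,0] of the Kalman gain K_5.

step 1: x^-=[1.0698, -0.6966]  P^-=[1.2382 0.1818; 0.1818 0.6927]  S=[1.7579 0.3595; 0.3595 0.9703]  K=[0.6693 0.1563; -0.0660 0.7702]  nu=[0.2893, -1.0253]  x^+=[1.1032, -1.5053]  P^+=[0.3518 -0.0390; -0.0390 0.1460]
step 2: x^-=[1.2527, -1.0970]  P^-=[0.5369 0.0429; 0.0429 0.4574]  S=[1.0648 0.1092; 0.1092 0.6675]  K=[0.4907 0.1207; -0.0448 0.7035]  nu=[0.4244, -1.5859]  x^+=[1.2696, -2.2317]  P^+=[0.2579 -0.0275; -0.0275 0.1318]
step 3: x^-=[1.4766, -1.7069]  P^-=[0.4336 0.0328; 0.0328 0.4461]  S=[0.9620 0.0819; 0.0819 0.6498]  K=[0.4405 0.1083; -0.0395 0.7001]  nu=[-1.6378, -1.1041]  x^+=[0.6356, -2.4152]  P^+=[0.2315 -0.0247; -0.0247 0.1307]
step 4: x^-=[0.8301, -2.0097]  P^-=[0.4046 0.0293; 0.0293 0.4450]  S=[0.9333 0.0736; 0.0736 0.6467]  K=[0.4245 0.1034; -0.0381 0.7002]  nu=[0.3796, 4.6686]  x^+=[1.4740, 1.2448]  P^+=[0.2231 -0.0240; -0.0240 0.1305]
step 5: x^-=[1.4459, 1.4321]  P^-=[0.3954 0.0281; 0.0281 0.4448]  S=[0.9242 0.0708; 0.0708 0.6458]  K=[0.4192 0.1016; -0.0377 0.7003]  nu=[1.2971, 1.1821]  x^+=[2.1097, 2.2110]  P^+=[0.2203 -0.0238; -0.0238 0.1305]

K[0,0] = 0.4192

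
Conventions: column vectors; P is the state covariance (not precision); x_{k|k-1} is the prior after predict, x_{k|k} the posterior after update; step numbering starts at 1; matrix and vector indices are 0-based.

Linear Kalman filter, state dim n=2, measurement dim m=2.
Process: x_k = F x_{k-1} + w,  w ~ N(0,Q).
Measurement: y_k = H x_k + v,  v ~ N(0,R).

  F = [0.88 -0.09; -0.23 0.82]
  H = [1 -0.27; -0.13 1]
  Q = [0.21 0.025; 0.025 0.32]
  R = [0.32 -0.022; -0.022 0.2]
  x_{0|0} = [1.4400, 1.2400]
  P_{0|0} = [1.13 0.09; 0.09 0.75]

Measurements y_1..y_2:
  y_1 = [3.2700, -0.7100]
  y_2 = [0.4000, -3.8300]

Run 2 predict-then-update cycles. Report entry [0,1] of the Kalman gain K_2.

K[0,1] = 0.0758

step 1: x^-=[1.1556, 0.6856]  P^-=[1.0769 -0.1923; -0.1923 0.8501]  S=[1.5627 -0.5905; -0.5905 1.1183]  K=[0.7622 0.1054; 0.0322 0.7996]  nu=[2.2995, -1.2454]  x^+=[2.7770, -0.2360]  P^+=[0.2516 0.0370; 0.0370 0.1640]
step 2: x^-=[2.4650, -0.8322]  P^-=[0.4003 -0.0105; -0.0105 0.4296]  S=[0.7573 -0.2010; -0.2010 0.6391]  K=[0.5524 0.0758; 0.0129 0.6784]  nu=[-2.2897, -2.6773]  x^+=[0.9972, -2.6781]  P^+=[0.1823 0.0267; 0.0267 0.1389]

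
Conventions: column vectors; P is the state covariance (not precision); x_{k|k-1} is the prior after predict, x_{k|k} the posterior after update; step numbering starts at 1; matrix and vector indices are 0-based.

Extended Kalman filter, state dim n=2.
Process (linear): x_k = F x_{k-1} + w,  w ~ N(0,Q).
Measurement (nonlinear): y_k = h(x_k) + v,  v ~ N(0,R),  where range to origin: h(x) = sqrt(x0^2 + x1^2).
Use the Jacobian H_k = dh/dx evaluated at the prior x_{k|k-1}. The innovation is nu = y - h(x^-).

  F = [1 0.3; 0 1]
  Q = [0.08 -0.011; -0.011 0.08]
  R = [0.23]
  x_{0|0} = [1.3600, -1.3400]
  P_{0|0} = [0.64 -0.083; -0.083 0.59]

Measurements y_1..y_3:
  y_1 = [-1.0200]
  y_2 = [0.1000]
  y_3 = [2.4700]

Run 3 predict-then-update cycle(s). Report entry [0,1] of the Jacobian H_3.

H_jac[0,1] = 0.9088

step 1: x^-=[0.9580, -1.3400]  P^-=[0.7233 0.0830; 0.0830 0.6700]  H_jac=[0.5816 -0.8135]  S=[0.8395]  K=[0.4207; -0.5917]  nu=[-2.6672]  x^+=[-0.1640, 0.2383]  P^+=[0.5747 0.2920; 0.2920 0.3760]
step 2: x^-=[-0.0925, 0.2383]  P^-=[0.8638 0.3938; 0.3938 0.4560]  H_jac=[-0.3618 0.9322]  S=[0.4738]  K=[0.1152; 0.5966]  nu=[-0.1556]  x^+=[-0.1104, 0.1455]  P^+=[0.8575 0.3612; 0.3612 0.2874]
step 3: x^-=[-0.0668, 0.1455]  P^-=[1.1801 0.4364; 0.4364 0.3674]  H_jac=[-0.4173 0.9088]  S=[0.4079]  K=[-0.2348; 0.3721]  nu=[2.3099]  x^+=[-0.6091, 1.0050]  P^+=[1.1576 0.4721; 0.4721 0.3109]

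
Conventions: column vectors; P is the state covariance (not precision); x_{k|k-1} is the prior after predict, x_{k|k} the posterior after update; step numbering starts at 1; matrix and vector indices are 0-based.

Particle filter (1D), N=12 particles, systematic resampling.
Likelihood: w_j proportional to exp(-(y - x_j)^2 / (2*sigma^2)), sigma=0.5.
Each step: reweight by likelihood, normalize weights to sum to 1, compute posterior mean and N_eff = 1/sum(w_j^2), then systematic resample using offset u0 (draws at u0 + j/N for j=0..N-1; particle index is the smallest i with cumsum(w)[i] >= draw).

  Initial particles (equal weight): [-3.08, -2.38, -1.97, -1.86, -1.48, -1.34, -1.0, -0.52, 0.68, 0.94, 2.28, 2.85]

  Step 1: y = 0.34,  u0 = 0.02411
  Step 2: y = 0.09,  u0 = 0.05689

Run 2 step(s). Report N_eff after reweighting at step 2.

N_eff = 11.0199

step 1: w=[0.0000, 0.0000, 0.0000, 0.0000, 0.0009, 0.0023, 0.0179, 0.1478, 0.5149, 0.3158, 0.0003, 0.0000]  mean=0.5486  Neff=2.5836  idx=[7, 7, 8, 8, 8, 8, 8, 8, 9, 9, 9, 9]
step 2: w=[0.0973, 0.0973, 0.1021, 0.1021, 0.1021, 0.1021, 0.1021, 0.1021, 0.0483, 0.0483, 0.0483, 0.0483]  mean=0.4967  Neff=11.0199  idx=[0, 1, 2, 3, 3, 4, 5, 6, 7, 7, 9, 11]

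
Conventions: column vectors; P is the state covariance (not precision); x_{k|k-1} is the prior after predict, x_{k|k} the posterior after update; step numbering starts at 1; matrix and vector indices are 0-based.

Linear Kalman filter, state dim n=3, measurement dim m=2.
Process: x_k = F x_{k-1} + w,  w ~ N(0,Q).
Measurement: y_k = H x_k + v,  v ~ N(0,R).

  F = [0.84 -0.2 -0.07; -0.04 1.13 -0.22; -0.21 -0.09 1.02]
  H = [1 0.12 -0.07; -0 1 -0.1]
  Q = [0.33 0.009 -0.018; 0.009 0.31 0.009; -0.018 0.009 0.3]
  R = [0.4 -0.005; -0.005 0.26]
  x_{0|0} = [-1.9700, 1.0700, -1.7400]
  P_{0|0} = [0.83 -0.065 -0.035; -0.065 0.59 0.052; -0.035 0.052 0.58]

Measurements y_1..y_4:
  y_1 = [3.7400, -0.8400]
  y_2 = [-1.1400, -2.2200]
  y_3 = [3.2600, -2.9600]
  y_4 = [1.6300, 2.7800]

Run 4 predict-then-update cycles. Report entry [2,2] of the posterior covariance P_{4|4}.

step 1: x^-=[-1.7470, 1.6707, -1.4574]  P^-=[0.9695 -0.2010 -0.2338; -0.2010 1.0722 -0.0982; -0.2338 -0.0982 0.9478]  S=[1.3757 -0.0392; -0.0392 1.3613]  K=[0.6959 -0.1104; -0.0249 0.7941; -0.2310 -0.1484]  nu=[5.1845, -2.6564]  x^+=[2.1543, -0.5680, -2.2606]  P^+=[0.2806 -0.0360 -0.0380; -0.0360 0.2113 0.0473; -0.0380 0.0473 0.8471]
step 2: x^-=[2.0815, -0.2306, -2.7071]  P^-=[0.5585 -0.0643 -0.1654; -0.0643 0.6004 -0.1366; -0.1654 -0.1366 1.2017]  S=[0.9830 0.0389; 0.0389 0.8997]  K=[0.5751 -0.0780; -0.0094 0.6829; -0.2597 -0.2742]  nu=[-3.3833, -2.2601]  x^+=[0.3118, -1.7421, -1.2088]  P^+=[0.2313 -0.0264 -0.0325; -0.0264 0.1812 0.0362; -0.0325 0.0362 1.0622]
step 3: x^-=[0.6950, -1.7151, -1.1417]  P^-=[0.5194 -0.0440 -0.1660; -0.0440 0.5770 -0.1974; -0.1660 -0.1974 1.4231]  S=[0.9507 0.0630; 0.0630 0.8907]  K=[0.5577 -0.0702; -0.0033 0.6702; -0.2803 -0.3615]  nu=[2.6909, -1.3590]  x^+=[2.2910, -2.6349, -1.4047]  P^+=[0.2243 -0.0239 -0.0285; -0.0239 0.1772 0.0293; -0.0285 0.0293 1.2191]
step 4: x^-=[2.5497, -2.7600, -1.6768]  P^-=[0.5135 -0.0385 -0.1713; -0.0385 0.5827 -0.2409; -0.1713 -0.2409 1.5857]  S=[0.9485 0.0744; 0.0744 0.9067]  K=[0.5546 -0.0691; -0.0016 0.6693; -0.2954 -0.4163]  nu=[-0.7059, 5.3723]  x^+=[1.7871, 0.8370, -3.7049]  P^+=[0.2232 -0.0234 -0.0263; -0.0234 0.1766 0.0260; -0.0263 0.0260 1.3274]

P_post[2,2] = 1.3274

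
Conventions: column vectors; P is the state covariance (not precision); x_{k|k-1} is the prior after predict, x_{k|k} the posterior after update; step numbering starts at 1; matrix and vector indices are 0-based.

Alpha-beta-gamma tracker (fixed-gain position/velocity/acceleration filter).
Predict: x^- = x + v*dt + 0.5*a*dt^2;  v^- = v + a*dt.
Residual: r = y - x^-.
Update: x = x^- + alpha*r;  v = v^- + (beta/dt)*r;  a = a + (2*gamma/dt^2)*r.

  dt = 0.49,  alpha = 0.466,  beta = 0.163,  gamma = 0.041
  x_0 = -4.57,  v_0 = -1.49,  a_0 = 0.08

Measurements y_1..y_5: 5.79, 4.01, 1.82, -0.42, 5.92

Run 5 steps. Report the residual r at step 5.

resid = -0.3829

step 1: x_pred=-5.2905  r=11.0805  x^+=-0.1270  v^+=2.2352  a^+=3.8643
step 2: x_pred=1.4321  r=2.5779  x^+=2.6334  v^+=4.9862  a^+=4.7447
step 3: x_pred=5.6463  r=-3.8263  x^+=3.8632  v^+=6.0382  a^+=3.4379
step 4: x_pred=7.2347  r=-7.6547  x^+=3.6676  v^+=5.1765  a^+=0.8236
step 5: x_pred=6.3029  r=-0.3829  x^+=6.1245  v^+=5.4527  a^+=0.6929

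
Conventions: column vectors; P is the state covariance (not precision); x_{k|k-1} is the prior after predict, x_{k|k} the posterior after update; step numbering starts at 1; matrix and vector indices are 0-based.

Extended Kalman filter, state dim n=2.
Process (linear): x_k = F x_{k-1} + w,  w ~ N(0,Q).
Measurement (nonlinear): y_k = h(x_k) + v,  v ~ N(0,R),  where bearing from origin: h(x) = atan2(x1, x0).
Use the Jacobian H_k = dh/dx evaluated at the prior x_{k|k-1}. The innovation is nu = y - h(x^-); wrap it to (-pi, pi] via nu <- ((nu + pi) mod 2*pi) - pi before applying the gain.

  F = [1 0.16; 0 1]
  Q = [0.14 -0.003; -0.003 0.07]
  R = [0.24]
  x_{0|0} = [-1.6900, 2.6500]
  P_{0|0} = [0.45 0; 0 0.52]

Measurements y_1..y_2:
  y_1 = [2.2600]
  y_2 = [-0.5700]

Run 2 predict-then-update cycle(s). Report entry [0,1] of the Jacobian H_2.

step 1: x^-=[-1.2660, 2.6500]  P^-=[0.6033 0.0802; 0.0802 0.5900]  H_jac=[-0.3072 -0.1468]  S=[0.3169]  K=[-0.6221; -0.3510]  nu=[0.2435]  x^+=[-1.4175, 2.5645]  P^+=[0.4807 0.0110; 0.0110 0.5510]
step 2: x^-=[-1.0072, 2.5645]  P^-=[0.6383 0.0962; 0.0962 0.6210]  H_jac=[-0.3378 -0.1327]  S=[0.3324]  K=[-0.6871; -0.3456]  nu=[-2.5150]  x^+=[0.7209, 3.4336]  P^+=[0.4814 0.0172; 0.0172 0.5813]

H_jac[0,1] = -0.1327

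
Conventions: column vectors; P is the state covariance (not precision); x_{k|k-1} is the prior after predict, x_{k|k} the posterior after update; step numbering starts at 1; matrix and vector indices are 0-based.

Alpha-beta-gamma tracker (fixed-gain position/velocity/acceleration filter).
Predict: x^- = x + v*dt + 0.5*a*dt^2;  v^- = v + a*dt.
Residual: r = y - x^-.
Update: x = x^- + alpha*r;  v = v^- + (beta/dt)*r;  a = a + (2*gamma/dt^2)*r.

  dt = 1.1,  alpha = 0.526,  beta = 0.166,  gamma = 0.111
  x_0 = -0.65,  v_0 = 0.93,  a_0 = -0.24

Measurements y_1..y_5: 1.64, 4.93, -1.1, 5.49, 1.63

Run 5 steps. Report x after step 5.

step 1: x_pred=0.2278  r=1.4122  x^+=0.9706  v^+=0.8791  a^+=0.0191
step 2: x_pred=1.9492  r=2.9808  x^+=3.5171  v^+=1.3500  a^+=0.5660
step 3: x_pred=5.3445  r=-6.4445  x^+=1.9547  v^+=1.0000  a^+=-0.6164
step 4: x_pred=2.6818  r=2.8082  x^+=4.1589  v^+=0.7458  a^+=-0.1012
step 5: x_pred=4.9181  r=-3.2881  x^+=3.1885  v^+=0.1383  a^+=-0.7044

x_post = 3.1885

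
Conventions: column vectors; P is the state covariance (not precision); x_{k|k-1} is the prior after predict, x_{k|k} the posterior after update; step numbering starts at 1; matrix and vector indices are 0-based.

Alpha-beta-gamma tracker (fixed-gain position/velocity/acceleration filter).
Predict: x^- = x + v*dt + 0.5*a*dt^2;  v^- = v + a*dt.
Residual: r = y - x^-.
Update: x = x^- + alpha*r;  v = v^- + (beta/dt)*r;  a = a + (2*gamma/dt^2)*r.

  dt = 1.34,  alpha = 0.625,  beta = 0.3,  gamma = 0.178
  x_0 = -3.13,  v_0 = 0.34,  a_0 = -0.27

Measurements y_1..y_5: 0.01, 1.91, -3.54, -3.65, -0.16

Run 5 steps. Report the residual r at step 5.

resid = 4.9017

step 1: x_pred=-2.9168  r=2.9268  x^+=-1.0876  v^+=0.6335  a^+=0.3103
step 2: x_pred=0.0398  r=1.8702  x^+=1.2087  v^+=1.4679  a^+=0.6811
step 3: x_pred=3.7872  r=-7.3272  x^+=-0.7923  v^+=0.7401  a^+=-0.7716
step 4: x_pred=-0.4933  r=-3.1567  x^+=-2.4662  v^+=-1.0006  a^+=-1.3975
step 5: x_pred=-5.0617  r=4.9017  x^+=-1.9981  v^+=-1.7758  a^+=-0.4257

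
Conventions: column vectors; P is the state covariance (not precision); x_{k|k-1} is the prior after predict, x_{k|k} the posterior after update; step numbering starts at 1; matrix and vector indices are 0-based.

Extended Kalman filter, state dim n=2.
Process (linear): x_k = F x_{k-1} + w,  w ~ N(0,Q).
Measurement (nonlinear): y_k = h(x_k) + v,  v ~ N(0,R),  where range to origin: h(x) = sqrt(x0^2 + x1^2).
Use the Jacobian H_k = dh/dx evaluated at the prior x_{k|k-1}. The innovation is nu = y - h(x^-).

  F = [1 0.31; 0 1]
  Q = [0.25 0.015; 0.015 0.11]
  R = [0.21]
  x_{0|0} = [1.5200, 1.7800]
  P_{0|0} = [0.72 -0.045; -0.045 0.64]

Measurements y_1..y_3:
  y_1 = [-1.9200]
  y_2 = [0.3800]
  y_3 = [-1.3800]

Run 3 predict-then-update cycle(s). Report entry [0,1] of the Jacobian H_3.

step 1: x^-=[2.0718, 1.7800]  P^-=[1.0036 0.1684; 0.1684 0.7500]  H_jac=[0.7585 0.6517]  S=[1.2724]  K=[0.6845; 0.4845]  nu=[-4.6514]  x^+=[-1.1122, -0.4737]  P^+=[0.4074 -0.2536; -0.2536 0.4513]
step 2: x^-=[-1.2591, -0.4737]  P^-=[0.5435 -0.0987; -0.0987 0.5613]  H_jac=[-0.9360 -0.3521]  S=[0.6907]  K=[-0.6862; -0.1524]  nu=[-0.9652]  x^+=[-0.5967, -0.3266]  P^+=[0.2183 -0.1709; -0.1709 0.5453]
step 3: x^-=[-0.6979, -0.3266]  P^-=[0.4147 0.0131; 0.0131 0.6553]  H_jac=[-0.9058 -0.4238]  S=[0.6780]  K=[-0.5622; -0.4271]  nu=[-2.1506]  x^+=[0.5112, 0.5920]  P^+=[0.2004 -0.1497; -0.1497 0.5316]

H_jac[0,1] = -0.4238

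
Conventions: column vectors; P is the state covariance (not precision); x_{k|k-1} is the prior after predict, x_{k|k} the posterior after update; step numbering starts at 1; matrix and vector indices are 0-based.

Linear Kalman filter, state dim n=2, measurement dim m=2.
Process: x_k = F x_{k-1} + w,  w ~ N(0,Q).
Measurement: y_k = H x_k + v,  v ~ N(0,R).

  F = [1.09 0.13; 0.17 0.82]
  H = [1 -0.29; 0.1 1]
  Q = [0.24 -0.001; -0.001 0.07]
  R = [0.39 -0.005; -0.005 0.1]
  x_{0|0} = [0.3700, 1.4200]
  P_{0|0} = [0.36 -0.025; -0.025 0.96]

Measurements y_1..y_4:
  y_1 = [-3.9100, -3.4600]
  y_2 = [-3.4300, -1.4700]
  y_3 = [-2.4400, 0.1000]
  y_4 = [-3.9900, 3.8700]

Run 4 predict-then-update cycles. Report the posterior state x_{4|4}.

x_post = [-2.2202, 1.6908]

step 1: x^-=[0.5879, 1.2273]  P^-=[0.6769 0.1451; 0.1451 0.7189]  S=[1.0431 -0.0049; -0.0049 0.8547]  K=[0.6097 0.2525; -0.0567 0.8578]  nu=[-4.1420, -4.7461]  x^+=[-3.1357, -2.6089]  P^+=[0.2361 -0.0014; -0.0014 0.0862]
step 2: x^-=[-3.7571, -2.6723]  P^-=[0.5216 0.0506; 0.0506 0.1344]  S=[0.8935 0.0574; 0.0574 0.2497]  K=[0.5490 0.2856; -0.0231 0.5637]  nu=[-0.4479, 1.5781]  x^+=[-3.5523, -1.7724]  P^+=[0.2140 0.0044; 0.0044 0.0560]
step 3: x^-=[-4.1025, -2.0573]  P^-=[0.4964 0.0487; 0.0487 0.1151]  S=[0.8678 0.0585; 0.0585 0.2298]  K=[0.5361 0.2913; -0.0179 0.5266]  nu=[1.0659, 2.5675]  x^+=[-2.7832, -0.7243]  P^+=[0.2092 0.0055; 0.0055 0.0522]
step 4: x^-=[-3.1278, -1.0670]  P^-=[0.4910 0.0484; 0.0484 0.1127]  S=[0.8624 0.0584; 0.0584 0.2273]  K=[0.5333 0.2919; -0.0171 0.5215]  nu=[-1.1716, 5.2498]  x^+=[-2.2202, 1.6908]  P^+=[0.2082 0.0057; 0.0057 0.0517]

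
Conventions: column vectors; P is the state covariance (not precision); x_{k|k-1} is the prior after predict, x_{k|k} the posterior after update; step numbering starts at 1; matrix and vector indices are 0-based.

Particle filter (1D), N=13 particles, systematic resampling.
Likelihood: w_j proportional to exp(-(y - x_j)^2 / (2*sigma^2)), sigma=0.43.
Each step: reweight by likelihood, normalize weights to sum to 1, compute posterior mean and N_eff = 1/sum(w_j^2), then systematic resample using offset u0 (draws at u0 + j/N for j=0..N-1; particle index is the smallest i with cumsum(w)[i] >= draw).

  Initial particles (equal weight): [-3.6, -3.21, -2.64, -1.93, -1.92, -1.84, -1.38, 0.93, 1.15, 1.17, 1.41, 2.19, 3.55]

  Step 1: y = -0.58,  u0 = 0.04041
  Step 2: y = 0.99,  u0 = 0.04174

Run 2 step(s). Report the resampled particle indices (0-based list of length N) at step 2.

step 1: w=[0.0000, 0.0000, 0.0000, 0.0347, 0.0373, 0.0655, 0.8495, 0.0101, 0.0015, 0.0012, 0.0001, 0.0000, 0.0000]  mean=-1.4191  Neff=1.3723  idx=[4, 5, 6, 6, 6, 6, 6, 6, 6, 6, 6, 6, 6]
step 2: w=[0.0000, 0.0001, 0.0909, 0.0909, 0.0909, 0.0909, 0.0909, 0.0909, 0.0909, 0.0909, 0.0909, 0.0909, 0.0909]  mean=-1.3801  Neff=11.0040  idx=[2, 3, 4, 4, 5, 6, 7, 8, 9, 10, 10, 11, 12]

resampled_idx = [2, 3, 4, 4, 5, 6, 7, 8, 9, 10, 10, 11, 12]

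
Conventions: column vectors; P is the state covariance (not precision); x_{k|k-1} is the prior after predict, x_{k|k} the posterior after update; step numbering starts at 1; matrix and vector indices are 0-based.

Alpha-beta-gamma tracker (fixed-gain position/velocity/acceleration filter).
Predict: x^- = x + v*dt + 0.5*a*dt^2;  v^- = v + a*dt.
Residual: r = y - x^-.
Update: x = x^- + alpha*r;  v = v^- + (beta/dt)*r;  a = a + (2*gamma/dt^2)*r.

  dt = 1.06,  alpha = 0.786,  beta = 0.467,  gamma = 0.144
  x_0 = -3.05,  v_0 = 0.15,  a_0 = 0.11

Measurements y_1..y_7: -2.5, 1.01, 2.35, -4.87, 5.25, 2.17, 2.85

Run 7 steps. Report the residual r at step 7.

resid = -0.7520

step 1: x_pred=-2.8292  r=0.3292  x^+=-2.5704  v^+=0.4116  a^+=0.1944
step 2: x_pred=-2.0249  r=3.0349  x^+=0.3605  v^+=1.9548  a^+=0.9723
step 3: x_pred=2.9788  r=-0.6288  x^+=2.4846  v^+=2.7084  a^+=0.8111
step 4: x_pred=5.8111  r=-10.6811  x^+=-2.5842  v^+=-1.1376  a^+=-1.9267
step 5: x_pred=-4.8725  r=10.1225  x^+=3.0838  v^+=1.2798  a^+=0.6679
step 6: x_pred=4.8156  r=-2.6456  x^+=2.7362  v^+=0.8222  a^+=-0.0102
step 7: x_pred=3.6020  r=-0.7520  x^+=3.0109  v^+=0.4801  a^+=-0.2029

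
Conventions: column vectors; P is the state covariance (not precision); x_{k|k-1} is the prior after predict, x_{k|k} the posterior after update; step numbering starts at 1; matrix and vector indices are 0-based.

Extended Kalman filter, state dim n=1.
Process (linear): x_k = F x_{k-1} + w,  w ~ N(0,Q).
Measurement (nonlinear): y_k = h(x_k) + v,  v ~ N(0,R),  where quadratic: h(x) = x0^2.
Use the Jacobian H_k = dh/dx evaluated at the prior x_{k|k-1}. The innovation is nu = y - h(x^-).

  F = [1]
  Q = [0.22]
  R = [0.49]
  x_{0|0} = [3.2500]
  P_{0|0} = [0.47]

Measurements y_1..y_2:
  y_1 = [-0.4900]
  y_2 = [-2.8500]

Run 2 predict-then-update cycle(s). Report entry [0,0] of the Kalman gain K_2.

step 1: x^-=[3.2500]  P^-=[0.6900]  H_jac=[6.5000]  S=[29.6425]  K=[0.1513]  nu=[-11.0525]  x^+=[1.5777]  P^+=[0.0114]
step 2: x^-=[1.5777]  P^-=[0.2314]  H_jac=[3.1554]  S=[2.7941]  K=[0.2613]  nu=[-5.3392]  x^+=[0.1824]  P^+=[0.0406]

K[0,0] = 0.2613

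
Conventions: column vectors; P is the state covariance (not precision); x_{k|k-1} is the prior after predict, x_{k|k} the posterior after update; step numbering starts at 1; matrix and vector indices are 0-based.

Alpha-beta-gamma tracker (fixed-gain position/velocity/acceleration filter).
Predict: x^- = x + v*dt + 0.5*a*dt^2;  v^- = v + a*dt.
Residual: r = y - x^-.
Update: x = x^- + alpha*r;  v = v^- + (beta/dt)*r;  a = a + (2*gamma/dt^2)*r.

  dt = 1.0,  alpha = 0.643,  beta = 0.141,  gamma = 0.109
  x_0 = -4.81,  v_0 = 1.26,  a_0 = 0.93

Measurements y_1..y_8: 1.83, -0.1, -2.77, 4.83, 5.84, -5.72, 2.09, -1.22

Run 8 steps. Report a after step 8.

a_post = -2.0665

step 1: x_pred=-3.0850  r=4.9150  x^+=0.0753  v^+=2.8830  a^+=2.0015
step 2: x_pred=3.9591  r=-4.0591  x^+=1.3491  v^+=4.3122  a^+=1.1166
step 3: x_pred=6.2195  r=-8.9895  x^+=0.4393  v^+=4.1612  a^+=-0.8431
step 4: x_pred=4.1789  r=0.6511  x^+=4.5976  v^+=3.4099  a^+=-0.7012
step 5: x_pred=7.6568  r=-1.8168  x^+=6.4886  v^+=2.4525  a^+=-1.0973
step 6: x_pred=8.3925  r=-14.1125  x^+=-0.6818  v^+=-0.6346  a^+=-4.1738
step 7: x_pred=-3.4034  r=5.4934  x^+=0.1289  v^+=-4.0338  a^+=-2.9762
step 8: x_pred=-5.3931  r=4.1731  x^+=-2.7098  v^+=-6.4217  a^+=-2.0665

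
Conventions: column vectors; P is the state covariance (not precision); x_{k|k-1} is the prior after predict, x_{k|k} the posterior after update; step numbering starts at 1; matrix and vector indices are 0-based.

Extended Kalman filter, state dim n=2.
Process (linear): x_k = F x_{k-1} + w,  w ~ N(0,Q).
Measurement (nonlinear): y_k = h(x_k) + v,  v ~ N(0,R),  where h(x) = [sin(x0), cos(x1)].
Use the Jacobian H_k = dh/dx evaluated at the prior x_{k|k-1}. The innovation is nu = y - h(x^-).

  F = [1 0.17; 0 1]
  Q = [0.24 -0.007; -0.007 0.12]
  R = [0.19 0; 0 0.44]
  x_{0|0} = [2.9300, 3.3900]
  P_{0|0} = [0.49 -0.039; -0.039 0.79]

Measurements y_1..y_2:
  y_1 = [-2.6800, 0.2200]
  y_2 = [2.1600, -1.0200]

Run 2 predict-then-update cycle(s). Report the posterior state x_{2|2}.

step 1: x^-=[3.5063, 3.3900]  P^-=[0.7396 0.0883; 0.0883 0.9100]  H_jac=[-0.9342 0.0000; 0.0000 0.2459]  S=[0.8355 -0.0203; -0.0203 0.4950]  K=[-0.8267 0.0100; -0.0879 0.4484]  nu=[-2.3233, 1.1893]  x^+=[5.4390, 4.1274]  P^+=[0.1681 0.0179; 0.0179 0.8024]
step 2: x^-=[6.1406, 4.1274]  P^-=[0.4374 0.1473; 0.1473 0.9224]  H_jac=[0.9899 0.0000; 0.0000 0.8337]  S=[0.6186 0.1215; 0.1215 1.0811]  K=[0.6929 0.0357; 0.0981 0.7003]  nu=[2.3021, -0.4678]  x^+=[7.7191, 4.0256]  P^+=[0.1330 0.0188; 0.0188 0.3696]

x_post = [7.7191, 4.0256]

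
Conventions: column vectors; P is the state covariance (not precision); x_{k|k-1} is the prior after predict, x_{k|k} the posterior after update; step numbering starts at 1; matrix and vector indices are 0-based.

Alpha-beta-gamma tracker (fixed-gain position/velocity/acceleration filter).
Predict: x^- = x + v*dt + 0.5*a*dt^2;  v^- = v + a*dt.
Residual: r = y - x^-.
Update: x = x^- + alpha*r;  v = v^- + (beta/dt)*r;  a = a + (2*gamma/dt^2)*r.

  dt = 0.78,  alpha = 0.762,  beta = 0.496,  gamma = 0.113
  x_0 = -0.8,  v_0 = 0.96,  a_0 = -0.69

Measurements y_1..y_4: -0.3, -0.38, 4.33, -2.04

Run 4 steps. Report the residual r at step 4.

resid = -7.3505

step 1: x_pred=-0.2611  r=-0.0389  x^+=-0.2907  v^+=0.3971  a^+=-0.7045
step 2: x_pred=-0.1953  r=-0.1847  x^+=-0.3360  v^+=-0.2698  a^+=-0.7731
step 3: x_pred=-0.7817  r=5.1117  x^+=3.1134  v^+=2.3777  a^+=1.1258
step 4: x_pred=5.3105  r=-7.3505  x^+=-0.2906  v^+=-1.4184  a^+=-1.6047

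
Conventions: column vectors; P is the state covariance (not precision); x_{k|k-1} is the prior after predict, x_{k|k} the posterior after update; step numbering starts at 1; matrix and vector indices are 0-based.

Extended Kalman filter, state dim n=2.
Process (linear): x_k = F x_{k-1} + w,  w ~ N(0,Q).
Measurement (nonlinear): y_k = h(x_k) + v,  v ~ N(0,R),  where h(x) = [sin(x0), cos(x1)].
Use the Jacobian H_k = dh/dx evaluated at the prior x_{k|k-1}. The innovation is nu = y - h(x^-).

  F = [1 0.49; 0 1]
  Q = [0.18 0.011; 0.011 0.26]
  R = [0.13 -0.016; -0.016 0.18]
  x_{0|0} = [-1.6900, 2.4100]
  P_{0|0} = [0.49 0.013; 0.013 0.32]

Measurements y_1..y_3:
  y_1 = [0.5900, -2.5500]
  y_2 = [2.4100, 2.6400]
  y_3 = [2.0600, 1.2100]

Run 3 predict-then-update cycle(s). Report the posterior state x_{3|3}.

step 1: x^-=[-0.5091, 2.4100]  P^-=[0.7596 0.1808; 0.1808 0.5800]  H_jac=[0.8732 0.0000; 0.0000 -0.6681]  S=[0.7091 -0.1215; -0.1215 0.4389]  K=[0.9323 -0.0172; 0.0749 -0.8622]  nu=[1.0774, -1.8059]  x^+=[0.5264, 4.0477]  P^+=[0.1391 0.0270; 0.0270 0.2341]
step 2: x^-=[2.5098, 4.0477]  P^-=[0.4017 0.1527; 0.1527 0.4941]  H_jac=[-0.8070 0.0000; 0.0000 0.7871]  S=[0.3916 -0.1130; -0.1130 0.4861]  K=[-0.8109 0.0587; -0.0898 0.7792]  nu=[1.8194, 3.2568]  x^+=[1.2258, 6.4219]  P^+=[0.1318 0.0299; 0.0299 0.1800]
step 3: x^-=[4.3725, 6.4219]  P^-=[0.3843 0.1291; 0.1291 0.4400]  H_jac=[-0.3334 0.0000; 0.0000 -0.1383]  S=[0.1727 -0.0100; -0.0100 0.1884]  K=[-0.7497 -0.1347; -0.2688 -0.3372]  nu=[3.0028, 0.2196]  x^+=[2.0918, 5.5405]  P^+=[0.2859 0.0887; 0.0887 0.4079]

x_post = [2.0918, 5.5405]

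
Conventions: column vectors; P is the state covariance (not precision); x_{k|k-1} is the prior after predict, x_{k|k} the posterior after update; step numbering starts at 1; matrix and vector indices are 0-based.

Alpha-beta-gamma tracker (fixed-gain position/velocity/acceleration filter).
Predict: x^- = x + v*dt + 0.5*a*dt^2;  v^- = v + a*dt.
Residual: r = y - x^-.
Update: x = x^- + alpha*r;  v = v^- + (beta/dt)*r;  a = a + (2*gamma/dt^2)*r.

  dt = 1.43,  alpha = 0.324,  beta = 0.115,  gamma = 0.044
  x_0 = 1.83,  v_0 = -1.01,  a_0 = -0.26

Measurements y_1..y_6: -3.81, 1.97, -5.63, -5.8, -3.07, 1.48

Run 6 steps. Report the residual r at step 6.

resid = 12.0134

step 1: x_pred=0.1199  r=-3.9299  x^+=-1.1534  v^+=-1.6978  a^+=-0.4291
step 2: x_pred=-4.0201  r=5.9901  x^+=-2.0793  v^+=-1.8298  a^+=-0.1713
step 3: x_pred=-4.8710  r=-0.7590  x^+=-5.1169  v^+=-2.1358  a^+=-0.2040
step 4: x_pred=-8.3797  r=2.5797  x^+=-7.5439  v^+=-2.2201  a^+=-0.0930
step 5: x_pred=-10.8137  r=7.7437  x^+=-8.3047  v^+=-1.7303  a^+=0.2403
step 6: x_pred=-10.5334  r=12.0134  x^+=-6.6411  v^+=-0.4206  a^+=0.7572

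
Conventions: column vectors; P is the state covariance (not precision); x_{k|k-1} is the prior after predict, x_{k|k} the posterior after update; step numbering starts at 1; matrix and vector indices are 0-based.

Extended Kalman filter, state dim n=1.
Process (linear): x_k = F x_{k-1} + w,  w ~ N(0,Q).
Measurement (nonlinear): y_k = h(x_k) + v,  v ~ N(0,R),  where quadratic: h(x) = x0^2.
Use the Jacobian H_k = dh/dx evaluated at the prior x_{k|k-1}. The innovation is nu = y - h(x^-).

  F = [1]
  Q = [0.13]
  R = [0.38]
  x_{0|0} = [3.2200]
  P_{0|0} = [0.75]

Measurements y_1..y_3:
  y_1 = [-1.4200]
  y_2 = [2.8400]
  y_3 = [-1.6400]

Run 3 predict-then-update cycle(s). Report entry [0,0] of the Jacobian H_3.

H_jac[0,0] = 3.2691

step 1: x^-=[3.2200]  P^-=[0.8800]  H_jac=[6.4400]  S=[36.8768]  K=[0.1537]  nu=[-11.7884]  x^+=[1.4084]  P^+=[0.0091]
step 2: x^-=[1.4084]  P^-=[0.1391]  H_jac=[2.8167]  S=[1.4834]  K=[0.2641]  nu=[0.8565]  x^+=[1.6345]  P^+=[0.0356]
step 3: x^-=[1.6345]  P^-=[0.1656]  H_jac=[3.2691]  S=[2.1500]  K=[0.2518]  nu=[-4.3117]  x^+=[0.5487]  P^+=[0.0293]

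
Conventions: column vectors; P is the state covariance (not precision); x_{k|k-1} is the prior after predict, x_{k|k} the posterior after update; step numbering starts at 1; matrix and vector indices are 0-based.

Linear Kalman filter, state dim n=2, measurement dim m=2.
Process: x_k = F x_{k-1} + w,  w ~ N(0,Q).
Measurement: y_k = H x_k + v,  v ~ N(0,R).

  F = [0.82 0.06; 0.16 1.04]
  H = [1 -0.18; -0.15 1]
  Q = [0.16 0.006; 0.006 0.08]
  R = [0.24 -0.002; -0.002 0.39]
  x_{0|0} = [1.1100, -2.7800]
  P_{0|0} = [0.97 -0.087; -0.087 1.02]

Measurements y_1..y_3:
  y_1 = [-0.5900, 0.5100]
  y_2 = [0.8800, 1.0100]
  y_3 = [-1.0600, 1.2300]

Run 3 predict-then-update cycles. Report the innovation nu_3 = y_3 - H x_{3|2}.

innov = [-1.3556, 0.7840]

step 1: x^-=[0.7434, -2.7136]  P^-=[0.8073 0.1219; 0.1219 1.1791]  S=[1.0417 -0.2102; -0.2102 1.5507]  K=[0.7753 0.1056; 0.0661 0.7575]  nu=[-1.8218, 3.3351]  x^+=[-0.3169, -0.3076]  P^+=[0.1983 0.0694; 0.0694 0.3057]
step 2: x^-=[-0.2783, -0.3706]  P^-=[0.3013 0.1109; 0.1109 0.4388]  S=[0.5156 -0.0123; -0.0123 0.8023]  K=[0.5478 0.0903; 0.0745 0.5273]  nu=[1.0916, 1.3388]  x^+=[0.4406, 0.4168]  P^+=[0.1412 0.0553; 0.0553 0.2138]
step 3: x^-=[0.3863, 0.5039]  P^-=[0.2612 0.0856; 0.0856 0.3333]  S=[0.4812 -0.0133; -0.0133 0.7035]  K=[0.5129 0.0756; 0.0658 0.4568]  nu=[-1.3556, 0.7840]  x^+=[-0.2497, 0.7729]  P^+=[0.1316 0.0482; 0.0482 0.1852]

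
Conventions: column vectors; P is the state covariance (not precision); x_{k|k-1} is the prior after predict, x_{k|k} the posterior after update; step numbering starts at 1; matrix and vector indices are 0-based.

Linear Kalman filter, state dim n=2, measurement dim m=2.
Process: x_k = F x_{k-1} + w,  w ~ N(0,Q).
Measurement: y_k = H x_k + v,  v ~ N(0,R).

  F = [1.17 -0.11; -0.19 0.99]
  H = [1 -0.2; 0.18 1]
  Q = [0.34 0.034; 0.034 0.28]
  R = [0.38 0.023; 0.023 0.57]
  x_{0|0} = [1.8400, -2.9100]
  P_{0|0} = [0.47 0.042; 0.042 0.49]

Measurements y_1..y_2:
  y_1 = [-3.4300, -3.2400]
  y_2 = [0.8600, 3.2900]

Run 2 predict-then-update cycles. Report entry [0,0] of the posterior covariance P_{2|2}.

step 1: x^-=[2.4729, -3.2305]  P^-=[0.9785 -0.0743; -0.0743 0.7614]  S=[1.4187 -0.0248; -0.0248 1.3364]  K=[0.7018 0.0892; -0.1500 0.5570]  nu=[-6.5490, -0.4546]  x^+=[-2.1635, -2.5014]  P^+=[0.2723 0.0180; 0.0180 0.3108]
step 2: x^-=[-2.2561, -2.0653]  P^-=[0.7119 -0.0392; -0.0392 0.5877]  S=[1.1311 -0.0042; -0.0042 1.1666]  K=[0.6366 0.0785; -0.1367 0.4972]  nu=[2.7030, 5.7614]  x^+=[-0.0829, 0.4297]  P^+=[0.2467 0.0150; 0.0150 0.2776]

P_post[0,0] = 0.2467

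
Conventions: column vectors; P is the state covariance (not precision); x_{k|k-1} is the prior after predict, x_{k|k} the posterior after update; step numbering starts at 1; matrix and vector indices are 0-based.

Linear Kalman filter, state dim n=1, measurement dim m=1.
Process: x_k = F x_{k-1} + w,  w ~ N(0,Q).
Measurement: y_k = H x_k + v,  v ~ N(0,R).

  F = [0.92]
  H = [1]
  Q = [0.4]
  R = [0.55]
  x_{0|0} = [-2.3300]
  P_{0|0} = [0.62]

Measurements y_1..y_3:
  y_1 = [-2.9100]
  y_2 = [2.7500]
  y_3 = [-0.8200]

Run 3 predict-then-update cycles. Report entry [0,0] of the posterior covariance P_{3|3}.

P_post[0,0] = 0.2999

step 1: x^-=[-2.1436]  P^-=[0.9248]  S=[1.4748]  K=[0.6271]  nu=[-0.7664]  x^+=[-2.6242]  P^+=[0.3449]
step 2: x^-=[-2.4142]  P^-=[0.6919]  S=[1.2419]  K=[0.5571]  nu=[5.1642]  x^+=[0.4629]  P^+=[0.3064]
step 3: x^-=[0.4259]  P^-=[0.6594]  S=[1.2094]  K=[0.5452]  nu=[-1.2459]  x^+=[-0.2534]  P^+=[0.2999]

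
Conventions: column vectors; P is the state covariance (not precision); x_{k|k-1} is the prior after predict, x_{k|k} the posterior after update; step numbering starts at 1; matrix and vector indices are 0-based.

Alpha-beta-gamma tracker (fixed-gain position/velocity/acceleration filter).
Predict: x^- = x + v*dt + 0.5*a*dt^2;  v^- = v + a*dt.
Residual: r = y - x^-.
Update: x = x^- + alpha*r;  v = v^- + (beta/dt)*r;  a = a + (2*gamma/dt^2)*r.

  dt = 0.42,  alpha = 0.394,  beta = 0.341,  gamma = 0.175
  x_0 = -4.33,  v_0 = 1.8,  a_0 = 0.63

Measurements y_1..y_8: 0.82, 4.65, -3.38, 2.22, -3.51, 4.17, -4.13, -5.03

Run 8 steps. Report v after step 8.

step 1: x_pred=-3.5184  r=4.3384  x^+=-1.8091  v^+=5.5870  a^+=9.2380
step 2: x_pred=1.3522  r=3.2978  x^+=2.6516  v^+=12.1444  a^+=15.7812
step 3: x_pred=9.1441  r=-12.5241  x^+=4.2096  v^+=8.6041  a^+=-9.0683
step 4: x_pred=7.0235  r=-4.8035  x^+=5.1309  v^+=0.8955  a^+=-18.5991
step 5: x_pred=3.8666  r=-7.3766  x^+=0.9602  v^+=-12.9052  a^+=-33.2352
step 6: x_pred=-7.3913  r=11.5613  x^+=-2.8362  v^+=-17.4773  a^+=-10.2960
step 7: x_pred=-11.0847  r=6.9547  x^+=-8.3446  v^+=-16.1551  a^+=3.5031
step 8: x_pred=-14.8207  r=9.7907  x^+=-10.9632  v^+=-6.7346  a^+=22.9291

v_post = -6.7346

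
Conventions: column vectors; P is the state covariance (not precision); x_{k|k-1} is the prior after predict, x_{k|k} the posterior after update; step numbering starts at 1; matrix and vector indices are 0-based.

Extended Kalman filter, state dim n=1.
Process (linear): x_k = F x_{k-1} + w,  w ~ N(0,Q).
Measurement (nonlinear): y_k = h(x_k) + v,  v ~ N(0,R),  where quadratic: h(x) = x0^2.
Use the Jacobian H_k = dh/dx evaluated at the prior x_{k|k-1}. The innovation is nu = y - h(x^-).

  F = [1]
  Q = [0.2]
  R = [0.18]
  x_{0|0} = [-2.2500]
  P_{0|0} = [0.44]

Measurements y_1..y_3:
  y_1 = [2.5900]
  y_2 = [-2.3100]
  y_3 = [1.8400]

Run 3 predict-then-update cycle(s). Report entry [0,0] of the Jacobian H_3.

step 1: x^-=[-2.2500]  P^-=[0.6400]  H_jac=[-4.5000]  S=[13.1400]  K=[-0.2192]  nu=[-2.4725]  x^+=[-1.7081]  P^+=[0.0088]
step 2: x^-=[-1.7081]  P^-=[0.2088]  H_jac=[-3.4162]  S=[2.6163]  K=[-0.2726]  nu=[-5.2275]  x^+=[-0.2831]  P^+=[0.0144]
step 3: x^-=[-0.2831]  P^-=[0.2144]  H_jac=[-0.5662]  S=[0.2487]  K=[-0.4880]  nu=[1.7598]  x^+=[-1.1419]  P^+=[0.1551]

H_jac[0,0] = -0.5662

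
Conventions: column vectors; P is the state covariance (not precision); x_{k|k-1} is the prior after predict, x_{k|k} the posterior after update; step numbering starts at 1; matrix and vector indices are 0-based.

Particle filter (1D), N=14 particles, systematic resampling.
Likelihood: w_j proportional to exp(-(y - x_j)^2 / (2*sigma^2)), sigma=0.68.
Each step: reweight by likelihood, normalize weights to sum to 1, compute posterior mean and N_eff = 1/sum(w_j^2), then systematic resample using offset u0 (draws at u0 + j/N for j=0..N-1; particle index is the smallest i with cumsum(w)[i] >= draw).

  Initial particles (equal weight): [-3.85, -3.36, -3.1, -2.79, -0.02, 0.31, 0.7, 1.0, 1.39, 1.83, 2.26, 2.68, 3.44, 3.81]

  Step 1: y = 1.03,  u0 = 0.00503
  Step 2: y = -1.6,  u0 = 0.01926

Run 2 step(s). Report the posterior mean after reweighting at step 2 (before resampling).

step 1: w=[0.0000, 0.0000, 0.0000, 0.0000, 0.0693, 0.1303, 0.2029, 0.2280, 0.1984, 0.1142, 0.0445, 0.0120, 0.0004, 0.0001]  mean=1.0281  Neff=5.9019  idx=[4, 5, 5, 6, 6, 6, 7, 7, 7, 8, 8, 8, 9, 9]
step 2: w=[0.5699, 0.1640, 0.1640, 0.0278, 0.0278, 0.0278, 0.0057, 0.0057, 0.0057, 0.0005, 0.0005, 0.0005, 0.0000, 0.0000]  mean=0.1680  Neff=2.6247  idx=[0, 0, 0, 0, 0, 0, 0, 0, 1, 1, 1, 2, 2, 4]

post_mean = 0.1680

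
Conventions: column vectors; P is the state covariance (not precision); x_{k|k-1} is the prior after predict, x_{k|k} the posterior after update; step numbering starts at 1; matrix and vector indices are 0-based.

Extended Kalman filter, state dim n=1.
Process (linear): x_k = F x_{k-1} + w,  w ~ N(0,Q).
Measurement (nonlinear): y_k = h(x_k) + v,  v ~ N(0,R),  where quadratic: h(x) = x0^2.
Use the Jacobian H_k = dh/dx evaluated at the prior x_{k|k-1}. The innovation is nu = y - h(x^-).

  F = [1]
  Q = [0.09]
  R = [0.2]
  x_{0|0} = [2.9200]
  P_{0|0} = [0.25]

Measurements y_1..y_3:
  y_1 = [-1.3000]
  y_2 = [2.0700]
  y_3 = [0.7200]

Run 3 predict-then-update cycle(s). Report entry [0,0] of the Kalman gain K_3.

step 1: x^-=[2.9200]  P^-=[0.3400]  H_jac=[5.8400]  S=[11.7959]  K=[0.1683]  nu=[-9.8264]  x^+=[1.2659]  P^+=[0.0058]
step 2: x^-=[1.2659]  P^-=[0.0958]  H_jac=[2.5319]  S=[0.8139]  K=[0.2979]  nu=[0.4674]  x^+=[1.4052]  P^+=[0.0235]
step 3: x^-=[1.4052]  P^-=[0.1135]  H_jac=[2.8104]  S=[1.0967]  K=[0.2909]  nu=[-1.2545]  x^+=[1.0402]  P^+=[0.0207]

K[0,0] = 0.2909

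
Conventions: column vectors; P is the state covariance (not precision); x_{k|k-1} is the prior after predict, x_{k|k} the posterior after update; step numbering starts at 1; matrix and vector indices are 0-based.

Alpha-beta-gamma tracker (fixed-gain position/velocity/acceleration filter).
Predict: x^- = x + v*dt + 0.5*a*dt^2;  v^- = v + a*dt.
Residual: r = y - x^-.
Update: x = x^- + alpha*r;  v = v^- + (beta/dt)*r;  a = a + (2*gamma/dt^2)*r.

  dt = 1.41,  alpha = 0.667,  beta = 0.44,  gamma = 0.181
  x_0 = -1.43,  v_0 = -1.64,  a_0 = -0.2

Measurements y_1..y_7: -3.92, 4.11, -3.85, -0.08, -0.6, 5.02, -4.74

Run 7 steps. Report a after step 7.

step 1: x_pred=-3.9412  r=0.0212  x^+=-3.9271  v^+=-1.9154  a^+=-0.1961
step 2: x_pred=-6.8227  r=10.9327  x^+=0.4694  v^+=1.2197  a^+=1.7945
step 3: x_pred=3.9730  r=-7.8230  x^+=-1.2449  v^+=1.3088  a^+=0.3701
step 4: x_pred=0.9683  r=-1.0483  x^+=0.2691  v^+=1.5034  a^+=0.1792
step 5: x_pred=2.5671  r=-3.1671  x^+=0.4546  v^+=0.7678  a^+=-0.3975
step 6: x_pred=1.1422  r=3.8778  x^+=3.7287  v^+=1.4175  a^+=0.3086
step 7: x_pred=6.0341  r=-10.7741  x^+=-1.1522  v^+=-1.5095  a^+=-1.6532

a_post = -1.6532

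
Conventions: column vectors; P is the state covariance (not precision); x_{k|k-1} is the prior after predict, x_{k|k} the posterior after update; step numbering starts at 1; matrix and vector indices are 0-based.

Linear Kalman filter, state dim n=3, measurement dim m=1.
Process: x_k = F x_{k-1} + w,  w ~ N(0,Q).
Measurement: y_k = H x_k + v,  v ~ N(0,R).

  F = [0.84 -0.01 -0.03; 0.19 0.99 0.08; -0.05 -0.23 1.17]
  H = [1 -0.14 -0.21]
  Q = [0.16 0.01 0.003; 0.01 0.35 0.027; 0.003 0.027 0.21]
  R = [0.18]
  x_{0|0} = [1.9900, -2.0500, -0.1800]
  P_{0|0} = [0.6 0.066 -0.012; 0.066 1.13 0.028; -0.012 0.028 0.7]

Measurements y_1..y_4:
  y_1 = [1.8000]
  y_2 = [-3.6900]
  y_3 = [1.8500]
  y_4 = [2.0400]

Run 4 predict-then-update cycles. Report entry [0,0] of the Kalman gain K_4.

K[0,0] = 0.4052

step 1: x^-=[1.6975, -1.6658, 0.1614]  P^-=[0.5836 0.1461 -0.0688; 0.1461 1.5126 -0.1473; -0.0688 -0.1473 1.2174]  S=[0.8263]  K=[0.6990; -0.0421; -0.3677]  nu=[-0.0968]  x^+=[1.6298, -1.6617, 0.1970]  P^+=[0.1798 0.1704 0.1436; 0.1704 1.5111 -0.1601; 0.1436 -0.1601 1.1056]
step 2: x^-=[1.3798, -1.3197, 0.5312]  P^-=[0.2778 0.1761 0.0694; 0.1761 1.8877 -0.3823; 0.0694 -0.3823 1.8772]  S=[0.4767]  K=[0.5006; -0.0164; -0.5691]  nu=[-5.1430]  x^+=[-1.1946, -1.2351, 3.4583]  P^+=[0.1584 0.1801 0.2052; 0.1801 1.8875 -0.3868; 0.2052 -0.3868 1.7228]
step 3: x^-=[-1.0949, -1.1731, 4.3900]  P^-=[0.2599 0.1863 0.1093; 0.1863 2.2294 -0.6560; 0.1093 -0.6560 2.8568]  S=[0.4729]  K=[0.4459; 0.0252; -0.8432]  nu=[3.7026]  x^+=[0.5559, -1.0799, 1.2682]  P^+=[0.1659 0.1810 0.2871; 0.1810 2.2291 -0.6459; 0.2871 -0.6459 2.5206]
step 4: x^-=[0.4398, -0.8620, 1.7043]  P^-=[0.2616 0.1959 0.1635; 0.1959 2.5314 -0.9367; 0.1635 -0.9367 4.0970]  S=[0.4933]  K=[0.4052; 0.0774; -1.1467]  nu=[1.8375]  x^+=[1.1842, -0.7198, -0.4027]  P^+=[0.1807 0.1804 0.3927; 0.1804 2.5284 -0.8929; 0.3927 -0.8929 3.4483]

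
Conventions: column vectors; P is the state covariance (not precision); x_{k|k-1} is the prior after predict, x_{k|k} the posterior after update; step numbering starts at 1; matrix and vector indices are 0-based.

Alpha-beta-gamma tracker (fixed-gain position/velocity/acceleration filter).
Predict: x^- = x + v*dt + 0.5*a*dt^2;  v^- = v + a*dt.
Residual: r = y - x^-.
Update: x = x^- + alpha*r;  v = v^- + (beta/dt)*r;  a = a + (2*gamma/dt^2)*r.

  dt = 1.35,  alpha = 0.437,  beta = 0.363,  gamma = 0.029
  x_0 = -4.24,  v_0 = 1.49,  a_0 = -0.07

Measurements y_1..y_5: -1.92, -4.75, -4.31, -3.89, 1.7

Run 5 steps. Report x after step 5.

step 1: x_pred=-2.2923  r=0.3723  x^+=-2.1296  v^+=1.4956  a^+=-0.0582
step 2: x_pred=-0.1635  r=-4.5865  x^+=-2.1678  v^+=0.1838  a^+=-0.2041
step 3: x_pred=-2.1056  r=-2.2044  x^+=-3.0689  v^+=-0.6844  a^+=-0.2743
step 4: x_pred=-4.2429  r=0.3529  x^+=-4.0887  v^+=-0.9598  a^+=-0.2630
step 5: x_pred=-5.6241  r=7.3241  x^+=-2.4235  v^+=0.6544  a^+=-0.0300

x_post = -2.4235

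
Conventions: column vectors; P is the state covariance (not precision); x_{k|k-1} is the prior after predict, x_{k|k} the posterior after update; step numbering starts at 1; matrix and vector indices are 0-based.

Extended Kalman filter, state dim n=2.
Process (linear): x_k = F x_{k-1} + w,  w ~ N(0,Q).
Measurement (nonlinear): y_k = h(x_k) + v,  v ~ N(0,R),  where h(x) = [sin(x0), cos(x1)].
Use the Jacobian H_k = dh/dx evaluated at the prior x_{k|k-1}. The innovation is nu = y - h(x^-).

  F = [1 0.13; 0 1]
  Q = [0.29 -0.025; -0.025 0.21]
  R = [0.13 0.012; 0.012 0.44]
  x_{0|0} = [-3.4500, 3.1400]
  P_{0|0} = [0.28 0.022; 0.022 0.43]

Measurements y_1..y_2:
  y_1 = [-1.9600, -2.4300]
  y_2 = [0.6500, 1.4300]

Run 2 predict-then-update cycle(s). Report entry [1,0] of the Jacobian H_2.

H_jac[1,0] = 0.0000

step 1: x^-=[-3.0418, 3.1400]  P^-=[0.5830 0.0529; 0.0529 0.6400]  H_jac=[-0.9950 0.0000; 0.0000 -0.0016]  S=[0.7072 0.0121; 0.0121 0.4400]  K=[-0.8206 0.0223; -0.0744 -0.0003]  nu=[-1.8604, -1.4300]  x^+=[-1.5471, 3.2788]  P^+=[0.1069 0.0097; 0.0097 0.6361]
step 2: x^-=[-1.1208, 3.2788]  P^-=[0.4102 0.0674; 0.0674 0.8461]  H_jac=[0.4350 0.0000; 0.0000 0.1368]  S=[0.2076 0.0160; 0.0160 0.4558]  K=[0.8602 -0.0100; 0.1220 0.2497]  nu=[1.5505, 2.4206]  x^+=[0.1888, 4.0723]  P^+=[0.2568 0.0433; 0.0433 0.8136]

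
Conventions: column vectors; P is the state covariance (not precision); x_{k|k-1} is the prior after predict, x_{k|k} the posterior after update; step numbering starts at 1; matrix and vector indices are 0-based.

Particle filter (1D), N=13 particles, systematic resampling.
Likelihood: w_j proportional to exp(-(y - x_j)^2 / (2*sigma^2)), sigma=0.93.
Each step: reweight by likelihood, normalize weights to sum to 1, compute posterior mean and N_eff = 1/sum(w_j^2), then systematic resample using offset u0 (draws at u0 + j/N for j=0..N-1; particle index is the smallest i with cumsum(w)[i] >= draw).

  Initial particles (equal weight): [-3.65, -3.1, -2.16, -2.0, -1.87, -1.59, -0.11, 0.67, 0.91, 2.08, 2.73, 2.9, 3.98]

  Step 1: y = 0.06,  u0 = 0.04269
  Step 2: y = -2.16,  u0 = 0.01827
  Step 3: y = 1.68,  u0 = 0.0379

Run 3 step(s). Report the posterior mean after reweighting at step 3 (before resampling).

post_mean = -0.1707

step 1: w=[0.0001, 0.0010, 0.0190, 0.0283, 0.0382, 0.0682, 0.3236, 0.2653, 0.2167, 0.0311, 0.0053, 0.0031, 0.0000]  mean=0.1466  Neff=4.3420  idx=[3, 5, 6, 6, 6, 6, 7, 7, 7, 7, 8, 8, 9]
step 2: w=[0.4450, 0.3743, 0.0398, 0.0398, 0.0398, 0.0398, 0.0044, 0.0044, 0.0044, 0.0044, 0.0019, 0.0019, 0.0000]  mean=-1.4873  Neff=2.9021  idx=[0, 0, 0, 0, 0, 0, 1, 1, 1, 1, 1, 3, 5]
step 3: w=[0.0012, 0.0012, 0.0012, 0.0012, 0.0012, 0.0012, 0.0063, 0.0063, 0.0063, 0.0063, 0.0063, 0.4805, 0.4805]  mean=-0.1707  Neff=2.1645  idx=[10, 11, 11, 11, 11, 11, 11, 12, 12, 12, 12, 12, 12]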